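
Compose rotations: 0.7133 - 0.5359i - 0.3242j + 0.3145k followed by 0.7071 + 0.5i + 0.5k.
0.6151 + 0.1398i - 0.6544j + 0.4169k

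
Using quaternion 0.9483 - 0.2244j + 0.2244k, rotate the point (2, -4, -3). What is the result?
(4.576, -2.444, -1.444)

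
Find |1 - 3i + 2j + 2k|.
√18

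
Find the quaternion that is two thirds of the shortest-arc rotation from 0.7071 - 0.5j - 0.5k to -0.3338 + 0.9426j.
0.4948 - 0.8495j - 0.183k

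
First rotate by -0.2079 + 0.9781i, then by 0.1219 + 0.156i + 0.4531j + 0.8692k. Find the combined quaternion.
-0.1779 + 0.0868i + 0.756j - 0.6239k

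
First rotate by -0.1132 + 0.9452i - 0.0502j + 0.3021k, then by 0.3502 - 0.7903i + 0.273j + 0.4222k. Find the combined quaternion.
0.5935 + 0.5241i + 0.5893j - 0.1604k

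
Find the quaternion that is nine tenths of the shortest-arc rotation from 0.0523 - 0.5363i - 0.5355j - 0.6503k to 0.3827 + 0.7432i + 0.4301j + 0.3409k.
-0.3428 - 0.7333i - 0.4482j - 0.3792k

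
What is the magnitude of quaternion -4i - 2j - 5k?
√45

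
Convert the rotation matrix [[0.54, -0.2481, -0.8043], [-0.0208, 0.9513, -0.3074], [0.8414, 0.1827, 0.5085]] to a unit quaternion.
0.866 + 0.1415i - 0.4751j + 0.0656k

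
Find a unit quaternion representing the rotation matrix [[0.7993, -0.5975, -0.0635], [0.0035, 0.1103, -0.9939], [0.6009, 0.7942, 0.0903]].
0.7071 + 0.6322i - 0.2349j + 0.2125k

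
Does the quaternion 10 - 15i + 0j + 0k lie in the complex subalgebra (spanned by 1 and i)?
Yes. The quaternion 10 - 15i has j- and k-coefficients y = z = 0, so it lies in the complex subalgebra spanned by 1 and i.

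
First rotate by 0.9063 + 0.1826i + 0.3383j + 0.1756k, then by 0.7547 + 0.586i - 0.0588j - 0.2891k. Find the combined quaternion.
0.6476 + 0.7564i + 0.0463j + 0.0795k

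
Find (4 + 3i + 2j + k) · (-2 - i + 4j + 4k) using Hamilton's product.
-17 - 6i - j + 28k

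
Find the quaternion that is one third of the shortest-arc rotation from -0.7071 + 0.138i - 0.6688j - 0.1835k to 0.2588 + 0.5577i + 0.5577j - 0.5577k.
-0.6496 - 0.1258i - 0.7443j + 0.0909k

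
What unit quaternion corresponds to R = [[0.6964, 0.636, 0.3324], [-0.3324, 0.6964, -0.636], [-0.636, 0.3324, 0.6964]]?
0.8788 + 0.2755i + 0.2755j - 0.2755k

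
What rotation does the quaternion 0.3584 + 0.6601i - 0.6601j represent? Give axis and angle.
axis = (√2/2, -√2/2, 0), θ = 138°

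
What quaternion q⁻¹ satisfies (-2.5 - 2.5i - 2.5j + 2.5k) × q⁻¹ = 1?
-0.1 + 0.1i + 0.1j - 0.1k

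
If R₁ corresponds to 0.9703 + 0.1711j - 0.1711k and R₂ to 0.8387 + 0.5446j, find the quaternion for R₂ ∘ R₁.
0.7206 - 0.0932i + 0.6719j - 0.1435k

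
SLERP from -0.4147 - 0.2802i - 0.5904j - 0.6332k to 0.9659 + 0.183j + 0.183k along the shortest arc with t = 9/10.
-0.9404 - 0.0321i - 0.2368j - 0.2417k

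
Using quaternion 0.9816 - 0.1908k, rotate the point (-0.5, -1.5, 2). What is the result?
(-1.025, -1.203, 2)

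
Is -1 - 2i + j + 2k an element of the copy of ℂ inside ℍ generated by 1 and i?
No. The quaternion -1 - 2i + j + 2k has j-coefficient y = 1 and k-coefficient z = 2, not both zero, so it does not lie in the complex subalgebra spanned by 1 and i.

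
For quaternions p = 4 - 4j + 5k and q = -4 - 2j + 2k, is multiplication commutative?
No: pq = -34 + 2i + 8j - 12k ≠ -34 - 2i + 8j - 12k = qp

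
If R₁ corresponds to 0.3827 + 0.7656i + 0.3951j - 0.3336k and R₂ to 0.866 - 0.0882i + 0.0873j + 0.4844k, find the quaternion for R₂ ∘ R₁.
0.526 + 0.4087i + 0.717j - 0.2052k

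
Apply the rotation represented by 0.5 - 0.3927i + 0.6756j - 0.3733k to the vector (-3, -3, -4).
(-2.828, 1.92, 4.724)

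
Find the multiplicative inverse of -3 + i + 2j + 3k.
-0.1304 - 0.0435i - 0.087j - 0.1304k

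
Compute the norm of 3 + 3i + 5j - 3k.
√52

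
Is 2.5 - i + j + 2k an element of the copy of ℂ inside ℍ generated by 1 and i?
No. The quaternion 2.5 - i + j + 2k has j-coefficient y = 1 and k-coefficient z = 2, not both zero, so it does not lie in the complex subalgebra spanned by 1 and i.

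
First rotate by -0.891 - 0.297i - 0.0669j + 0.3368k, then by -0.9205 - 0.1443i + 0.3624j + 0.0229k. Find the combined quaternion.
0.7938 + 0.5255i - 0.2195j - 0.2131k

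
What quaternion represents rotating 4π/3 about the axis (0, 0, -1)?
-0.5 - 0.866k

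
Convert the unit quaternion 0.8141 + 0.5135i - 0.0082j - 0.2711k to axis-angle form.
axis = (0.8842, -0.0141, -0.4668), θ = 71°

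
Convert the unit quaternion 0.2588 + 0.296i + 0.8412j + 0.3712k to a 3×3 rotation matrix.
[[-0.6908, 0.3059, 0.6552], [0.6901, 0.5492, 0.4713], [-0.2157, 0.7777, -0.5905]]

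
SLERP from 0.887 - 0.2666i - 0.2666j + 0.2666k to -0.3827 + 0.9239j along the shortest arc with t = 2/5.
0.7621 - 0.1767i - 0.5974j + 0.1767k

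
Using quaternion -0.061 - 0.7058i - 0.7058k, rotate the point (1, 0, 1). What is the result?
(1, 0, 1)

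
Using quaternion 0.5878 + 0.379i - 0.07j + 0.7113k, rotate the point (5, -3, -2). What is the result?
(1.646, 5.904, 0.664)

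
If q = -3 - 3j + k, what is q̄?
-3 + 3j - k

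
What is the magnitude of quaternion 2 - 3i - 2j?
√17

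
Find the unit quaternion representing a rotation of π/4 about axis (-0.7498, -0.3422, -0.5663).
0.9239 - 0.2869i - 0.131j - 0.2167k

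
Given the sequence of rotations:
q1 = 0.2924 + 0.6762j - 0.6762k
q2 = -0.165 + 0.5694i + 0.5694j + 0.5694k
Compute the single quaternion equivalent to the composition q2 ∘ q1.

q2 · q1 = -0.0482 - 0.6036i + 0.4399j + 0.6631k
-0.0482 - 0.6036i + 0.4399j + 0.6631k


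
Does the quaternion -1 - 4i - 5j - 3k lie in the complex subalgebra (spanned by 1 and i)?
No. The quaternion -1 - 4i - 5j - 3k has j-coefficient y = -5 and k-coefficient z = -3, not both zero, so it does not lie in the complex subalgebra spanned by 1 and i.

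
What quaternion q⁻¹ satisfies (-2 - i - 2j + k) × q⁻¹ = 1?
-0.2 + 0.1i + 0.2j - 0.1k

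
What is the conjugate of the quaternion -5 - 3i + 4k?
-5 + 3i - 4k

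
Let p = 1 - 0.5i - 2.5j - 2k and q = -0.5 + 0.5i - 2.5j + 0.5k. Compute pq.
-5.5 - 5.5i - 2j + 4k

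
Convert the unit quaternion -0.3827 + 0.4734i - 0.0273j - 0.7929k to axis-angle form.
axis = (0.5124, -0.0295, -0.8582), θ = 5π/4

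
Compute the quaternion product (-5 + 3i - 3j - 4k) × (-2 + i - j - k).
-12i + 10j + 13k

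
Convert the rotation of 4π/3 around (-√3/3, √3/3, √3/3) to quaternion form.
-0.5 - 0.5i + 0.5j + 0.5k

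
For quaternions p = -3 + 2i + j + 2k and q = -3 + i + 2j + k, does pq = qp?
No: pq = 3 - 12i - 9j - 6k ≠ 3 - 6i - 9j - 12k = qp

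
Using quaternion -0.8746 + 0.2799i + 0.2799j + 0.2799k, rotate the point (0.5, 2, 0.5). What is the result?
(1.469, 1.53, 0.001)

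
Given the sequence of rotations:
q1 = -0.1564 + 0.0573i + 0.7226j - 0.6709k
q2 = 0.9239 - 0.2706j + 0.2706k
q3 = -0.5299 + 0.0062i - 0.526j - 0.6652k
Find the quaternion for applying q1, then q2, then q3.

q2 · q1 = 0.2326 + 0.0389i + 0.7254j - 0.6467k
q3 · q2 · q1 = -0.1721 + 0.8035i - 0.5286j + 0.2129k
-0.1721 + 0.8035i - 0.5286j + 0.2129k


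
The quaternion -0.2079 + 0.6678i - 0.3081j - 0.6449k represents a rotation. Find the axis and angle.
axis = (0.6827, -0.315, -0.6593), θ = 204°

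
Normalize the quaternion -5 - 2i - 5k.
-0.6804 - 0.2722i - 0.6804k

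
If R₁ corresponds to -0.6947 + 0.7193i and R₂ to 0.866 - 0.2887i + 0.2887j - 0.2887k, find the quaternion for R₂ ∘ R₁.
-0.3939 + 0.8235i - 0.4082j - 0.0071k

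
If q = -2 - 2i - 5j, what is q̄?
-2 + 2i + 5j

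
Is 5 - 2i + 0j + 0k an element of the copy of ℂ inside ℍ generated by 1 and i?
Yes. The quaternion 5 - 2i has j- and k-coefficients y = z = 0, so it lies in the complex subalgebra spanned by 1 and i.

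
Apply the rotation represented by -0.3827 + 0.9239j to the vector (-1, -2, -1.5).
(1.768, -2, 0.354)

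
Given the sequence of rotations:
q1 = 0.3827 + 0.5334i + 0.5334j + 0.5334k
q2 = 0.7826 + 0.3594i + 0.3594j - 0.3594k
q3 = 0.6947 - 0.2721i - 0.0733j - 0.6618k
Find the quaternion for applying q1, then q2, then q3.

q2 · q1 = 0.1078 + 0.9384i + 0.1716j + 0.2799k
q3 · q2 · q1 = 0.528 + 0.7156i - 0.4336j + 0.1452k
0.528 + 0.7156i - 0.4336j + 0.1452k


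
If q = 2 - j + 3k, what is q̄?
2 + j - 3k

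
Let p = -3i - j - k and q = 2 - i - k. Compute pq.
-4 - 5i - 4j - 3k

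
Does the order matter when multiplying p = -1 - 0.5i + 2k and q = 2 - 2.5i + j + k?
Yes: pq = -5.25 - 0.5i - 5.5j + 2.5k ≠ -5.25 + 3.5i + 3.5j + 3.5k = qp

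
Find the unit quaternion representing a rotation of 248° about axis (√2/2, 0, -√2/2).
-0.5592 + 0.5862i - 0.5862k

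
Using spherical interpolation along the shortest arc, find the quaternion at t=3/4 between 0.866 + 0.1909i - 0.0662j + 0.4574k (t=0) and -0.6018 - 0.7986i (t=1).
0.7175 + 0.6845i - 0.0185j + 0.1278k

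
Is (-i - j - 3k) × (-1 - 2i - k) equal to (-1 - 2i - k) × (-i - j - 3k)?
No: pq = -5 + 2i + 6j + k ≠ -5 - 4j + 5k = qp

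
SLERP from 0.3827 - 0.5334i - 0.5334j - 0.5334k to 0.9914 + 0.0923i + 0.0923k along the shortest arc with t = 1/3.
0.7309 - 0.3803i - 0.4202j - 0.3803k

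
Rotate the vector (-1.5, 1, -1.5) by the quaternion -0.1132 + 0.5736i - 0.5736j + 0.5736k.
(-1.236, 1.658, -1.106)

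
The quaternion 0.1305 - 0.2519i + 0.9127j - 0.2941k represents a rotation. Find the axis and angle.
axis = (-0.2541, 0.9206, -0.2966), θ = 165°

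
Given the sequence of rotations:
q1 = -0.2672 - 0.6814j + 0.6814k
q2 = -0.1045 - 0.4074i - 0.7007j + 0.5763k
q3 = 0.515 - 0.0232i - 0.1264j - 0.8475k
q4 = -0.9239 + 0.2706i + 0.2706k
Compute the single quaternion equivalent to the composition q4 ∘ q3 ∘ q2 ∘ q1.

q2 · q1 = -0.8422 + 0.0241i + 0.536j + 0.0524k
q3 · q2 · q1 = -0.321 + 0.4796i + 0.3633j + 0.7314k
q4 · q3 · q2 · q1 = -0.0311 - 0.6283i - 0.4038j - 0.6643k
-0.0311 - 0.6283i - 0.4038j - 0.6643k


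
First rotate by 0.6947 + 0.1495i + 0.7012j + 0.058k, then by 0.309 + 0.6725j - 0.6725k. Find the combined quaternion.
-0.2179 + 0.5568i + 0.5833j - 0.5498k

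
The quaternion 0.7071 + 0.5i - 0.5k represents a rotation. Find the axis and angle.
axis = (√2/2, 0, -√2/2), θ = π/2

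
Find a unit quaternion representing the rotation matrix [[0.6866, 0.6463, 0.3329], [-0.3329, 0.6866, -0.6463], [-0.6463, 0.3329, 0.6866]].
0.8746 + 0.2799i + 0.2799j - 0.2799k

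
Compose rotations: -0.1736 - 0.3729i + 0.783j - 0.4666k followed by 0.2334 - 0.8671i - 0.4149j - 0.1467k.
-0.1074 + 0.372i - 0.0951j - 0.9171k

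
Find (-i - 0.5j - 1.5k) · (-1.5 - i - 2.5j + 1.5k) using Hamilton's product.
-3i + 3.75j + 4.25k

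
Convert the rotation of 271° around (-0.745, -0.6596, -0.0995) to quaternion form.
-0.7133 - 0.5222i - 0.4623j - 0.0697k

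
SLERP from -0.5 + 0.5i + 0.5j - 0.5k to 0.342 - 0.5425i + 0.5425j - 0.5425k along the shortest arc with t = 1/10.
-0.4369 + 0.4073i + 0.5671j - 0.5671k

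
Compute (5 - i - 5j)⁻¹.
0.098 + 0.0196i + 0.098j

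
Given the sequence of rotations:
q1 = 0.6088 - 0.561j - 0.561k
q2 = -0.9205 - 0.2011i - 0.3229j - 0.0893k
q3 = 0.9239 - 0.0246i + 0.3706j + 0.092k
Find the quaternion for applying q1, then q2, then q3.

q2 · q1 = -0.7916 + 0.0086i + 0.207j + 0.5749k
q3 · q2 · q1 = -0.8608 + 0.2214i - 0.0872j + 0.45k
-0.8608 + 0.2214i - 0.0872j + 0.45k


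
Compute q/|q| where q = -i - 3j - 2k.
-0.2673i - 0.8018j - 0.5345k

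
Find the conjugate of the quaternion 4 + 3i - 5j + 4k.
4 - 3i + 5j - 4k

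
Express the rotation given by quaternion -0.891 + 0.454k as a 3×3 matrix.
[[0.5878, 0.809, 0], [-0.809, 0.5878, 0], [0, 0, 1]]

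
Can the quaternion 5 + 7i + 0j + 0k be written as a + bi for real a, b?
Yes. The quaternion 5 + 7i has j- and k-coefficients y = z = 0, so it lies in the complex subalgebra spanned by 1 and i.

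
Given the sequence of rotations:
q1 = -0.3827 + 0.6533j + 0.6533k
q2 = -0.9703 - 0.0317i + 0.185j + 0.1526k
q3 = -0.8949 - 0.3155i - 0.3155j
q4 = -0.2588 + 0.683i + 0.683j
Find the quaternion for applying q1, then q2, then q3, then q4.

q2 · q1 = 0.1508 + 0.0333i - 0.684j - 0.713k
q3 · q2 · q1 = -0.3402 + 0.1476i + 0.3396j + 0.8644k
q4 · q3 · q2 · q1 = -0.2447 + 0.3198i - 0.9106j - 0.0926k
-0.2447 + 0.3198i - 0.9106j - 0.0926k


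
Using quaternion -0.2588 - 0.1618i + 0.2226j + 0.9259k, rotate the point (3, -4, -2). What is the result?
(-3.24, 0.757, -4.234)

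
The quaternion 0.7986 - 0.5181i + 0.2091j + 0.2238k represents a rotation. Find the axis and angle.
axis = (-0.8608, 0.3474, 0.3718), θ = 74°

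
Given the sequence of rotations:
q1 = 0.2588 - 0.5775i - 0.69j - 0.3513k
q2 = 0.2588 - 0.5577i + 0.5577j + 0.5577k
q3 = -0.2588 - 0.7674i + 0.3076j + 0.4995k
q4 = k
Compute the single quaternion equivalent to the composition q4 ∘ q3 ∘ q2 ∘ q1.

q2 · q1 = 0.3256 - 0.1049i - 0.5522j + 0.7603k
q3 · q2 · q1 = -0.3747 + 0.287i + 0.7741j + 0.4219k
q4 · q3 · q2 · q1 = -0.4219 - 0.7741i + 0.287j - 0.3747k
-0.4219 - 0.7741i + 0.287j - 0.3747k


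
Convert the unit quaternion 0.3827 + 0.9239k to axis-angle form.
axis = (0, 0, 1), θ = 3π/4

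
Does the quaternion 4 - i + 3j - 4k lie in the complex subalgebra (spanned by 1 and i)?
No. The quaternion 4 - i + 3j - 4k has j-coefficient y = 3 and k-coefficient z = -4, not both zero, so it does not lie in the complex subalgebra spanned by 1 and i.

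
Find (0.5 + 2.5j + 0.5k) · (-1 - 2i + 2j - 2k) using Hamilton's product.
-4.5 - 7i - 2.5j + 3.5k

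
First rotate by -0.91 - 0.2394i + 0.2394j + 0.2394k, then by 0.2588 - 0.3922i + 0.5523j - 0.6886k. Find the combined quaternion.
-0.2968 + 0.592i - 0.1819j + 0.7269k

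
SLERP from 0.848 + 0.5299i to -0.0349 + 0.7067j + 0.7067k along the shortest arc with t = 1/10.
0.8395 + 0.5212i - 0.1085j - 0.1085k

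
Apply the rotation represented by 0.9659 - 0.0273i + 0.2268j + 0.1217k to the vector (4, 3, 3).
(4.022, 4.121, 0.915)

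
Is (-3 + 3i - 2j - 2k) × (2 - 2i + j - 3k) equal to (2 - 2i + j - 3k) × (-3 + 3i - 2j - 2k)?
No: pq = -4 + 20i + 6j + 4k ≠ -4 + 4i - 20j + 6k = qp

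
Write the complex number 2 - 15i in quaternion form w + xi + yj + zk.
2 - 15i + 0j + 0k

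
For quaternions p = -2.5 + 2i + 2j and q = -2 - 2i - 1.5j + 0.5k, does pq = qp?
No: pq = 12 + 2i - 1.25j - 0.25k ≠ 12 + 0.75j - 2.25k = qp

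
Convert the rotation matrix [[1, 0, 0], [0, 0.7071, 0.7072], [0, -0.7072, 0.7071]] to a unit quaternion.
0.9239 - 0.3827i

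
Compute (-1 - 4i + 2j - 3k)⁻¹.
-0.0333 + 0.1333i - 0.0667j + 0.1k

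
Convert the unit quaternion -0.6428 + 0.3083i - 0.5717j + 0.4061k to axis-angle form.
axis = (0.4025, -0.7463, 0.5301), θ = 260°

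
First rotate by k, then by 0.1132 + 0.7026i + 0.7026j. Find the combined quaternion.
0.7026i - 0.7026j + 0.1132k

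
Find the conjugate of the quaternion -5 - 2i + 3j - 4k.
-5 + 2i - 3j + 4k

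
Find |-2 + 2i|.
√8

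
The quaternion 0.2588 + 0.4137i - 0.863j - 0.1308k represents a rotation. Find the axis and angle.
axis = (0.4283, -0.8934, -0.1354), θ = 5π/6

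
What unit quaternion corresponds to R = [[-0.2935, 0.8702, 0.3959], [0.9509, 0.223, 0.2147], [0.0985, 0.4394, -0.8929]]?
0.0958 + 0.5866i + 0.7761j + 0.2107k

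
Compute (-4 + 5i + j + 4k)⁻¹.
-0.069 - 0.0862i - 0.0172j - 0.069k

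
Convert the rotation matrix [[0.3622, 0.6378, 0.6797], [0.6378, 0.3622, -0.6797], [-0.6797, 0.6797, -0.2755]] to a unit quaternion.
0.6019 + 0.5647i + 0.5647j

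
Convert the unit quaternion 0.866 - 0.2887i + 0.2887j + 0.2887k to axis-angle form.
axis = (-√3/3, √3/3, √3/3), θ = π/3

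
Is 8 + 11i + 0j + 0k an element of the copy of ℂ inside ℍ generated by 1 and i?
Yes. The quaternion 8 + 11i has j- and k-coefficients y = z = 0, so it lies in the complex subalgebra spanned by 1 and i.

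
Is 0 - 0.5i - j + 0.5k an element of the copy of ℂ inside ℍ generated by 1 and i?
No. The quaternion -0.5i - j + 0.5k has j-coefficient y = -1 and k-coefficient z = 0.5, not both zero, so it does not lie in the complex subalgebra spanned by 1 and i.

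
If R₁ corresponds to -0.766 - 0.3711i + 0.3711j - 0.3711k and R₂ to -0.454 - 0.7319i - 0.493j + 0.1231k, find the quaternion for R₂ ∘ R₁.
0.3048 + 0.8664i - 0.1081j - 0.3804k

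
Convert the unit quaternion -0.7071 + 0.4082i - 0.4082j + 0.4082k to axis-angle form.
axis = (√3/3, -√3/3, √3/3), θ = 3π/2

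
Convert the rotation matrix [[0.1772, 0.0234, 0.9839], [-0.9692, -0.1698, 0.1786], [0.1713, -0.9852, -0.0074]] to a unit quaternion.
-0.5 + 0.5819i - 0.4063j + 0.4963k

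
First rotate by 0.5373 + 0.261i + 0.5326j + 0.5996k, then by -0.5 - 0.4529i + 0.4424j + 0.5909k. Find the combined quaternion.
-0.7404 - 0.4233i + 0.3972j - 0.339k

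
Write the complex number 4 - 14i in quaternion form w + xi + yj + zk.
4 - 14i + 0j + 0k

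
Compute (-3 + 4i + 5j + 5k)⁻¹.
-0.04 - 0.0533i - 0.0667j - 0.0667k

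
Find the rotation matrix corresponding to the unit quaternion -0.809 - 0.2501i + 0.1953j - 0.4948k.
[[0.4341, -0.8983, -0.0685], [0.7029, 0.3852, -0.5979], [0.5635, 0.2114, 0.7986]]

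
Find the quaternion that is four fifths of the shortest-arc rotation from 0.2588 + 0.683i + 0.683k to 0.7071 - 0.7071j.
0.7161 + 0.1902i - 0.644j + 0.1902k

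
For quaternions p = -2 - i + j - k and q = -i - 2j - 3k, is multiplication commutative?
No: pq = -2 - 3i + 2j + 9k ≠ -2 + 7i + 6j + 3k = qp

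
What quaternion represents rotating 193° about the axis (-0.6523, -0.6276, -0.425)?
-0.1132 - 0.6481i - 0.6236j - 0.4223k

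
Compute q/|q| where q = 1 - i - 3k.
0.3015 - 0.3015i - 0.9045k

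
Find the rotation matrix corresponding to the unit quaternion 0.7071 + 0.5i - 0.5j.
[[0.5, -0.5, -0.7071], [-0.5, 0.5, -0.7071], [0.7071, 0.7071, 0]]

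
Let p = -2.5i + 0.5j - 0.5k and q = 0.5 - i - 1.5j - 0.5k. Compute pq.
-2 - 2.25i - 0.5j + 4k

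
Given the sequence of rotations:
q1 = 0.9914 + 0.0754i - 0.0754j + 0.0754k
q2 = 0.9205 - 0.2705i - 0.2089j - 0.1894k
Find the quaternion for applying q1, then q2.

q2 · q1 = 0.9315 - 0.2288i - 0.2704j - 0.0822k
0.9315 - 0.2288i - 0.2704j - 0.0822k


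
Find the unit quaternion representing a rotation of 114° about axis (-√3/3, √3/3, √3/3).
0.5446 - 0.4842i + 0.4842j + 0.4842k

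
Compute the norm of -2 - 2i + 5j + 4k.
7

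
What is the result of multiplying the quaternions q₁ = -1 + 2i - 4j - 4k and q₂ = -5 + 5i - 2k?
-13 - 7i + 4j + 42k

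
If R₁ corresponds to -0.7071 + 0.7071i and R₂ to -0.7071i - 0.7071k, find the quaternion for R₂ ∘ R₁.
0.5 + 0.5i - 0.5j + 0.5k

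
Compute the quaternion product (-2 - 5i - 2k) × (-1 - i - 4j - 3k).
-9 - i - 5j + 28k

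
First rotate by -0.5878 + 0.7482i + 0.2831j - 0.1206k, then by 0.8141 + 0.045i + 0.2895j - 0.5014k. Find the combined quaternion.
-0.6546 + 0.6897i - 0.3094j - 0.0073k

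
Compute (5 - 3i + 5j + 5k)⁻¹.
0.0595 + 0.0357i - 0.0595j - 0.0595k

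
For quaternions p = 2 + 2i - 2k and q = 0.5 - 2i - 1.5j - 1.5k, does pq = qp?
No: pq = 2 - 6i + 4j - 7k ≠ 2 - 10j - k = qp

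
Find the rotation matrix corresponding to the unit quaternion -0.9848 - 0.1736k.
[[0.9397, -0.3419, 0], [0.3419, 0.9397, 0], [0, 0, 1]]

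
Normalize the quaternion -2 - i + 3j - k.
-0.5164 - 0.2582i + 0.7746j - 0.2582k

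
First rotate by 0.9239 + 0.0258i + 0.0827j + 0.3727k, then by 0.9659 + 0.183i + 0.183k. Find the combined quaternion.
0.8195 + 0.1789i + 0.0164j + 0.5442k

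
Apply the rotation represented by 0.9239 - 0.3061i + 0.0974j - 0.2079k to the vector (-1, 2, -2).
(-0.86, 0.846, -2.747)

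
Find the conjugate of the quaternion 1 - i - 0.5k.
1 + i + 0.5k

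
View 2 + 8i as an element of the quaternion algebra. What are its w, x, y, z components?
2 + 8i + 0j + 0k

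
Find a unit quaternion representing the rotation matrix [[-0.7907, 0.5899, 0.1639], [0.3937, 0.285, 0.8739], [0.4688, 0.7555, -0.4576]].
-0.0958 + 0.309i + 0.7958j + 0.5119k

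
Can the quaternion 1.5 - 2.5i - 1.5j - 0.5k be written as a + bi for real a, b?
No. The quaternion 1.5 - 2.5i - 1.5j - 0.5k has j-coefficient y = -1.5 and k-coefficient z = -0.5, not both zero, so it does not lie in the complex subalgebra spanned by 1 and i.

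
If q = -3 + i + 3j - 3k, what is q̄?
-3 - i - 3j + 3k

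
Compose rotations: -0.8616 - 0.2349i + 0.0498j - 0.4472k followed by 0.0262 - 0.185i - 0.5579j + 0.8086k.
0.3234 + 0.3625i + 0.2093j - 0.8487k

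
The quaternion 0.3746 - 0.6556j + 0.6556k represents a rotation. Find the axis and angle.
axis = (0, -√2/2, √2/2), θ = 136°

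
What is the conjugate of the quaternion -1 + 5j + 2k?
-1 - 5j - 2k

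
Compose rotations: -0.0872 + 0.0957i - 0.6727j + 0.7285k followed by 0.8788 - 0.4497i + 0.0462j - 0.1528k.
0.1088 + 0.0542i - 0.2822j + 0.9516k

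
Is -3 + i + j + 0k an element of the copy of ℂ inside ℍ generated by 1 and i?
No. The quaternion -3 + i + j has j-coefficient y = 1 and k-coefficient z = 0, not both zero, so it does not lie in the complex subalgebra spanned by 1 and i.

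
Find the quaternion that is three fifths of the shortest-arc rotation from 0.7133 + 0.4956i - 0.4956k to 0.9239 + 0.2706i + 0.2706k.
0.9172 + 0.3959i - 0.0442k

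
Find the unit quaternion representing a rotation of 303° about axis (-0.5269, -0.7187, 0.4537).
-0.8788 - 0.2514i - 0.3429j + 0.2165k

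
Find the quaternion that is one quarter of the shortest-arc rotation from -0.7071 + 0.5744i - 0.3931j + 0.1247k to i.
-0.5691 + 0.7523i - 0.3164j + 0.1004k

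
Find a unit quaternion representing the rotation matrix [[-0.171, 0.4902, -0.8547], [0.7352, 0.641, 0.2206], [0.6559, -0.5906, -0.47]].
-0.5 + 0.4056i + 0.7553j - 0.1225k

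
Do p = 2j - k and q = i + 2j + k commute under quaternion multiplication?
No: pq = -3 + 4i - j - 2k ≠ -3 - 4i + j + 2k = qp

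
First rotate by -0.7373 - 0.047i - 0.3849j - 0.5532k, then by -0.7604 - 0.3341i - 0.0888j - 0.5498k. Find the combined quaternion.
0.2066 + 0.1196i + 0.1992j + 0.9504k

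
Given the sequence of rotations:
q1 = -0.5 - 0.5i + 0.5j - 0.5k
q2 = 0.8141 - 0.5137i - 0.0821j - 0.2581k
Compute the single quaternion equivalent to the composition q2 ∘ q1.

q2 · q1 = -0.7519 + 0.0199i + 0.3203j - 0.5759k
-0.7519 + 0.0199i + 0.3203j - 0.5759k


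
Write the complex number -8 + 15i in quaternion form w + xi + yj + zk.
-8 + 15i + 0j + 0k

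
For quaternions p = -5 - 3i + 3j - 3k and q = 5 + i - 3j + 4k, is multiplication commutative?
No: pq = -1 - 17i + 39j - 29k ≠ -1 - 23i + 21j - 41k = qp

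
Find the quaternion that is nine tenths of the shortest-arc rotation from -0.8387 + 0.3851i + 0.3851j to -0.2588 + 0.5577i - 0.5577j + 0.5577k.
-0.3645 + 0.5891i - 0.4827j + 0.5359k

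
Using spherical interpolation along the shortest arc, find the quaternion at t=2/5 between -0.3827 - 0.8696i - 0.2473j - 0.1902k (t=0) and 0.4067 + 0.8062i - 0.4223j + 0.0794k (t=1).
-0.4164 - 0.8956i + 0.0246j - 0.1543k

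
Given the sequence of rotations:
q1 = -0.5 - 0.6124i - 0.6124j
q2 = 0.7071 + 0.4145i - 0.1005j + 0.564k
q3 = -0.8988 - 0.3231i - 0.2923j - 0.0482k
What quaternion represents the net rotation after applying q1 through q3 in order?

q2 · q1 = -0.1613 - 0.2949i - 0.7282j - 0.5974k
q3 · q2 · q1 = -0.192 + 0.4567i + 0.5228j + 0.6938k
-0.192 + 0.4567i + 0.5228j + 0.6938k


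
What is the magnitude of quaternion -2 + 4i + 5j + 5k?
√70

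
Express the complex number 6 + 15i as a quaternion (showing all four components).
6 + 15i + 0j + 0k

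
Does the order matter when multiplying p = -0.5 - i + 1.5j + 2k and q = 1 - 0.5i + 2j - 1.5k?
Yes: pq = -1 - 7i - 2j + 1.5k ≠ -1 + 5.5i + 3j + 4k = qp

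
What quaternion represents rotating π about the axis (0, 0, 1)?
k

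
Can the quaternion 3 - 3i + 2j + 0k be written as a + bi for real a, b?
No. The quaternion 3 - 3i + 2j has j-coefficient y = 2 and k-coefficient z = 0, not both zero, so it does not lie in the complex subalgebra spanned by 1 and i.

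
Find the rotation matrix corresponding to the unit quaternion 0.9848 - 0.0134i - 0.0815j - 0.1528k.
[[0.94, 0.3031, -0.1564], [-0.2988, 0.9529, 0.0513], [0.1646, -0.0015, 0.9864]]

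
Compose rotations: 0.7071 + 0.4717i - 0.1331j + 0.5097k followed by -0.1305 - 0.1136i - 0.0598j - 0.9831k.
0.4544 - 0.3032i - 0.4307j - 0.7183k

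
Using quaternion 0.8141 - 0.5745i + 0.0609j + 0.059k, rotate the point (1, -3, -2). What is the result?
(1.421, -2.858, 1.953)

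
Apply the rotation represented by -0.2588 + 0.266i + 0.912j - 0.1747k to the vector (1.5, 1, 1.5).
(-1.54, 1.389, -1.095)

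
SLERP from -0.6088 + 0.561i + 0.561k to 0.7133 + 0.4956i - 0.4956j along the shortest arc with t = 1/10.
-0.6909 + 0.4722i + 0.0707j + 0.5429k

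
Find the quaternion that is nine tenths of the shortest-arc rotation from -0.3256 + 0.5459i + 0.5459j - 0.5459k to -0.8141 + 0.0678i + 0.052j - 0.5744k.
-0.7884 + 0.1247i + 0.1101j - 0.5922k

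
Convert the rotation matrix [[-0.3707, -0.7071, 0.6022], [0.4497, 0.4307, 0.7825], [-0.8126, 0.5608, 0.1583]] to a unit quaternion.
0.5519 - 0.1004i + 0.6409j + 0.524k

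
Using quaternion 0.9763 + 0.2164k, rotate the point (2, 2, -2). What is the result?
(0.968, 2.658, -2)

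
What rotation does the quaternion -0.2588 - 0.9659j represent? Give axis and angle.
axis = (0, -1, 0), θ = 7π/6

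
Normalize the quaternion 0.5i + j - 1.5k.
0.2673i + 0.5345j - 0.8018k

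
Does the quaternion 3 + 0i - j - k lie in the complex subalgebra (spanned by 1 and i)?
No. The quaternion 3 - j - k has j-coefficient y = -1 and k-coefficient z = -1, not both zero, so it does not lie in the complex subalgebra spanned by 1 and i.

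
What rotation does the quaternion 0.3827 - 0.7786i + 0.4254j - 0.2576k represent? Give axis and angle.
axis = (-0.8428, 0.4605, -0.2788), θ = 3π/4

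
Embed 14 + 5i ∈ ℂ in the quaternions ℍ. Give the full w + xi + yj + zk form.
14 + 5i + 0j + 0k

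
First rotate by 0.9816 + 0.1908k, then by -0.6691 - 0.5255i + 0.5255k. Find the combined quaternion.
-0.7571 - 0.5158i + 0.1003j + 0.3882k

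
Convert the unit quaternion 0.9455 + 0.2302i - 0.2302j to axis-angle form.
axis = (√2/2, -√2/2, 0), θ = 38°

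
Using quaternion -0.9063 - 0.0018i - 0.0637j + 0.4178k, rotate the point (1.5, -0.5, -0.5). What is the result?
(0.528, -1.433, -0.646)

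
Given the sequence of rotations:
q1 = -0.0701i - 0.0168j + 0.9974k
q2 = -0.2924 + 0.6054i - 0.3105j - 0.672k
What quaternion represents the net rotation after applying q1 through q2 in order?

q2 · q1 = 0.7075 - 0.3005i - 0.5518j - 0.3236k
0.7075 - 0.3005i - 0.5518j - 0.3236k


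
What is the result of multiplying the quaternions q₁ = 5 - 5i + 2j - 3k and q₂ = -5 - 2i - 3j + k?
-26 + 8i - 14j + 39k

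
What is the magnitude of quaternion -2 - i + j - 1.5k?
2.872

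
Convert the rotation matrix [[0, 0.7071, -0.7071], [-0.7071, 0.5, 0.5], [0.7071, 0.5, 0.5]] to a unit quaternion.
0.7071 - 0.5j - 0.5k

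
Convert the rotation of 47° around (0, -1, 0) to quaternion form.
0.9171 - 0.3987j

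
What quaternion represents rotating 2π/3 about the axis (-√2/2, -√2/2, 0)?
0.5 - 0.6124i - 0.6124j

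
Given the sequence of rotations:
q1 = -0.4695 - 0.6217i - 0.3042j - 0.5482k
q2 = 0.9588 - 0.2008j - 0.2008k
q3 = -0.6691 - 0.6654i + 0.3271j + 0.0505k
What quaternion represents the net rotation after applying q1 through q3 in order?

q2 · q1 = -0.6213 - 0.5471i - 0.0726j - 0.5562k
q3 · q2 · q1 = 0.1035 + 0.6012i - 0.5524j + 0.568k
0.1035 + 0.6012i - 0.5524j + 0.568k


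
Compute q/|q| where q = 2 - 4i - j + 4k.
0.3288 - 0.6576i - 0.1644j + 0.6576k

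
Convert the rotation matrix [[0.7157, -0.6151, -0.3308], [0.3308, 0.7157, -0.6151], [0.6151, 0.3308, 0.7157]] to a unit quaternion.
0.887 + 0.2666i - 0.2666j + 0.2666k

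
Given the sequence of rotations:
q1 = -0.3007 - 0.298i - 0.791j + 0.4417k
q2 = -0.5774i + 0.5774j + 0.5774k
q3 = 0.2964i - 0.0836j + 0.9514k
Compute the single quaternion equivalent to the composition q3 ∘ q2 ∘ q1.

q2 · q1 = 0.0296 + 0.8854i - 0.0907j + 0.4552k
q3 · q2 · q1 = -0.7031 + 0.057i + 0.705j + 0.0753k
-0.7031 + 0.057i + 0.705j + 0.0753k


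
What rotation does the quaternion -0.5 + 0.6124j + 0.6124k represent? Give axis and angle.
axis = (0, √2/2, √2/2), θ = 4π/3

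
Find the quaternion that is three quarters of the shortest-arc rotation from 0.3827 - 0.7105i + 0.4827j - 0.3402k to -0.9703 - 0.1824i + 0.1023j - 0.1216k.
0.9929 - 0.0883i + 0.0791j - 0.012k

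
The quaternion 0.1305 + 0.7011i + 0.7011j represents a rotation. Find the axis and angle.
axis = (√2/2, √2/2, 0), θ = 165°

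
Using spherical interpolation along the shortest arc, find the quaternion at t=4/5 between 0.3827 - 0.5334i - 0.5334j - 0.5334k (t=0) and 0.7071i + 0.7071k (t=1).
0.0832 - 0.6999i - 0.116j - 0.6999k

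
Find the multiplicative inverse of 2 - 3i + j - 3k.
0.087 + 0.1304i - 0.0435j + 0.1304k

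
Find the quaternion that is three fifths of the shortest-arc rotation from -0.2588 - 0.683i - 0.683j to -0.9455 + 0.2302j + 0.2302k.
-0.8828 - 0.3833i - 0.2038j + 0.1796k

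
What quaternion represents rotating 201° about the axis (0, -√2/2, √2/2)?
-0.1822 - 0.6953j + 0.6953k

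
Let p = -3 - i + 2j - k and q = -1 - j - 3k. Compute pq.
2 - 6i - 2j + 11k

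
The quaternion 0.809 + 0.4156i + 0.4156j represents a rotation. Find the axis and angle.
axis = (√2/2, √2/2, 0), θ = 72°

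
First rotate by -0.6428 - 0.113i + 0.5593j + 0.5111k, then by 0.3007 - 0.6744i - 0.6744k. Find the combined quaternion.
0.0752 + 0.7767i + 0.5891j + 0.21k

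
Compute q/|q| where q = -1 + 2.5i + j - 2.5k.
-0.2626 + 0.6565i + 0.2626j - 0.6565k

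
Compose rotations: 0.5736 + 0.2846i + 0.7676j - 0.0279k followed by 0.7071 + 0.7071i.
0.2044 + 0.6068i + 0.5625j + 0.523k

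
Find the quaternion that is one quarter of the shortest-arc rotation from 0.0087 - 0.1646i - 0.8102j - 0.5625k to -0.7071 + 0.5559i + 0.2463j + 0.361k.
0.2184 - 0.3005i - 0.7351j - 0.5671k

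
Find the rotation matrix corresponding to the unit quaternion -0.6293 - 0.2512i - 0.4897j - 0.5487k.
[[-0.0818, -0.4446, 0.892], [0.9366, 0.2717, 0.2212], [-0.3407, 0.8536, 0.3942]]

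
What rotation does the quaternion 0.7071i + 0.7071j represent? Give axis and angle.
axis = (√2/2, √2/2, 0), θ = π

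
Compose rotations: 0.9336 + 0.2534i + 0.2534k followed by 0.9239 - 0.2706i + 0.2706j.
0.9311 + 0.0501i + 0.3212j + 0.1655k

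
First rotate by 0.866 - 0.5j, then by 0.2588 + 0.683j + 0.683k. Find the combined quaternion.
0.5656 + 0.3415i + 0.4621j + 0.5915k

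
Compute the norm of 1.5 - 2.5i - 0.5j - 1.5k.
√11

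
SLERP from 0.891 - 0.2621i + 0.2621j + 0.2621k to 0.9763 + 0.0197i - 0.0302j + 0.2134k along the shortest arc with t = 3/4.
0.9709 - 0.0524i + 0.0444j + 0.2295k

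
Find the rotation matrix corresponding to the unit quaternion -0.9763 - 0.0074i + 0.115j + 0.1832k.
[[0.9064, 0.356, -0.2273], [-0.3594, 0.9328, 0.0277], [0.2218, 0.0566, 0.9734]]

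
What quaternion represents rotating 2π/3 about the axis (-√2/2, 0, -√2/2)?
0.5 - 0.6124i - 0.6124k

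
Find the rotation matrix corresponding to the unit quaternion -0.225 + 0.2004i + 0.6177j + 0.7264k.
[[-0.8184, 0.5745, 0.0132], [-0.0793, -0.1356, 0.9876], [0.5691, 0.8072, 0.1566]]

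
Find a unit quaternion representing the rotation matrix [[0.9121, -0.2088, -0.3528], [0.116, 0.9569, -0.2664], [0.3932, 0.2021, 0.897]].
0.9703 + 0.1207i - 0.1922j + 0.0837k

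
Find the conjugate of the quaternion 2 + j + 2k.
2 - j - 2k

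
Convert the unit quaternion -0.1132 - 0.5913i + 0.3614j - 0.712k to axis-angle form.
axis = (-0.5951, 0.3637, -0.7166), θ = 193°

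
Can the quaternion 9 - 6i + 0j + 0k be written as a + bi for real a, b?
Yes. The quaternion 9 - 6i has j- and k-coefficients y = z = 0, so it lies in the complex subalgebra spanned by 1 and i.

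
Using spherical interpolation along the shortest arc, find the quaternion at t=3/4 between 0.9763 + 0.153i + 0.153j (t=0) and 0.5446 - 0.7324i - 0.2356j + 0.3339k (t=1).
0.7622 - 0.5646i - 0.149j + 0.2793k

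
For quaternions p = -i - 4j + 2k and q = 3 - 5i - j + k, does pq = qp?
No: pq = -11 - 5i - 21j - 13k ≠ -11 - i - 3j + 25k = qp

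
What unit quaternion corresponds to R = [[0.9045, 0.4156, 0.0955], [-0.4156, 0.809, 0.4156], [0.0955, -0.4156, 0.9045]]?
0.9511 - 0.2185i - 0.2185k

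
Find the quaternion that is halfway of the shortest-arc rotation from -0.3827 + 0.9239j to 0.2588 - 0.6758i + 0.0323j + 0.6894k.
-0.4387 + 0.4621i + 0.6097j - 0.4714k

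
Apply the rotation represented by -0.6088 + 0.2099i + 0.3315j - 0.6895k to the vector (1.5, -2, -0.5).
(1.491, 1.647, 1.251)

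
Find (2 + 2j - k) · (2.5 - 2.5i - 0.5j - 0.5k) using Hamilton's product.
5.5 - 6.5i + 6.5j + 1.5k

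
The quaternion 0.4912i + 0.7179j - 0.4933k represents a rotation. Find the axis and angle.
axis = (0.4912, 0.7179, -0.4933), θ = π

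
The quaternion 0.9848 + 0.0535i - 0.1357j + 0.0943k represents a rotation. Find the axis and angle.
axis = (0.308, -0.7813, 0.5429), θ = 20°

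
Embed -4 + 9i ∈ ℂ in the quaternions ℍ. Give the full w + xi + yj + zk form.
-4 + 9i + 0j + 0k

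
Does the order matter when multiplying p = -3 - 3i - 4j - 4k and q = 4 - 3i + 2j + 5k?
Yes: pq = 7 - 15i + 5j - 49k ≠ 7 + 9i - 49j - 13k = qp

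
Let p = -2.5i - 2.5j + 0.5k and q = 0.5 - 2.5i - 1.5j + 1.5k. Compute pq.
-10.75 - 4.25i + 1.25j - 2.25k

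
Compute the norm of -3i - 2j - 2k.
√17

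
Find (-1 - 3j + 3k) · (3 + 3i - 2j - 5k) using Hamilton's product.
6 + 18i + 2j + 23k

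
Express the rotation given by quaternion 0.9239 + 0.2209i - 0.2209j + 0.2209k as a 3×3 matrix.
[[0.8048, -0.5058, -0.3106], [0.3106, 0.8048, -0.5058], [0.5058, 0.3106, 0.8048]]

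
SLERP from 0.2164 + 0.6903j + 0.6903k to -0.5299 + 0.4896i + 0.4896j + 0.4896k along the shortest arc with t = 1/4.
0.0201 + 0.1428i + 0.6997j + 0.6997k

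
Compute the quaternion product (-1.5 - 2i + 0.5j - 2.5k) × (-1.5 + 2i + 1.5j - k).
3 + 3.25i - 10j + 1.25k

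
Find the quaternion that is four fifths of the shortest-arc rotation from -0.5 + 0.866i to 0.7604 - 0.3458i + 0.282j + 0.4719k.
-0.7464 + 0.4822i - 0.2353j - 0.3938k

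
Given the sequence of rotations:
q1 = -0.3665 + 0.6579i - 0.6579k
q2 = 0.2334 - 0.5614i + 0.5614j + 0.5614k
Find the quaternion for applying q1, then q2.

q2 · q1 = 0.6531 - 0.01i - 0.2058j - 0.7287k
0.6531 - 0.01i - 0.2058j - 0.7287k


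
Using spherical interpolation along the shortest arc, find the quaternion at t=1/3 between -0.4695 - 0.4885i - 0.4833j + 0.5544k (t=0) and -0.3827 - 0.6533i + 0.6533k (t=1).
-0.4546 - 0.5617i - 0.3309j + 0.6069k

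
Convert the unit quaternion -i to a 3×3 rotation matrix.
[[1, 0, 0], [0, -1, 0], [0, 0, -1]]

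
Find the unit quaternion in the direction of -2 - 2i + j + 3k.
-0.4714 - 0.4714i + 0.2357j + 0.7071k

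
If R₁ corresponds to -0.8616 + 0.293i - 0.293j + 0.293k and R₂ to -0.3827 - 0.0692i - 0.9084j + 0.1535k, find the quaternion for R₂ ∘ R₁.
0.0389 - 0.2737i + 0.9601j + 0.0421k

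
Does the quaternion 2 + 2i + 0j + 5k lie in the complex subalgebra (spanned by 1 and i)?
No. The quaternion 2 + 2i + 5k has j-coefficient y = 0 and k-coefficient z = 5, not both zero, so it does not lie in the complex subalgebra spanned by 1 and i.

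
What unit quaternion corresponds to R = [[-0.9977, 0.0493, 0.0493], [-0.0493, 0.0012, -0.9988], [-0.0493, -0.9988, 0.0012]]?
-0.0349 - 0.7067j + 0.7067k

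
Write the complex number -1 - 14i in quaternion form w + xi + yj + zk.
-1 - 14i + 0j + 0k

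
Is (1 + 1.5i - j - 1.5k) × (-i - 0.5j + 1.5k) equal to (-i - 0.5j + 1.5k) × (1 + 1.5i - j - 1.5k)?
No: pq = 3.25 - 3.25i - 1.25j - 0.25k ≠ 3.25 + 1.25i + 0.25j + 3.25k = qp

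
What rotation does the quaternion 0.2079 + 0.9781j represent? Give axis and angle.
axis = (0, 1, 0), θ = 156°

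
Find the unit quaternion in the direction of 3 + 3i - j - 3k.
0.5669 + 0.5669i - 0.189j - 0.5669k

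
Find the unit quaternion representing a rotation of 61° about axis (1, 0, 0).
0.8616 + 0.5075i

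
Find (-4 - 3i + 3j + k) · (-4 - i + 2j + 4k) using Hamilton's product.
3 + 26i - 9j - 23k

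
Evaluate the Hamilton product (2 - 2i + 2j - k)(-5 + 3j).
-16 + 13i - 4j - k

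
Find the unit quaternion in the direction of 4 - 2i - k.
0.8729 - 0.4364i - 0.2182k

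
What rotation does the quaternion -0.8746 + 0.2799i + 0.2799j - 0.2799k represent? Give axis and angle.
axis = (√3/3, √3/3, -√3/3), θ = 302°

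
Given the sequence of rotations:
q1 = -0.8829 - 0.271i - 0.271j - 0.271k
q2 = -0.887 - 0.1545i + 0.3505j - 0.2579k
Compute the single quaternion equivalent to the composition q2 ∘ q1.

q2 · q1 = 0.7664 + 0.2119i - 0.0411j + 0.6049k
0.7664 + 0.2119i - 0.0411j + 0.6049k


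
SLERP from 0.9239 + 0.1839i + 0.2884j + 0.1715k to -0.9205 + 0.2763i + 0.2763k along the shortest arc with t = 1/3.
0.9787 + 0.0292i + 0.202j + 0.0205k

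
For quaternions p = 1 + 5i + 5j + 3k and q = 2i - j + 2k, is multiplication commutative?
No: pq = -11 + 15i - 5j - 13k ≠ -11 - 11i + 3j + 17k = qp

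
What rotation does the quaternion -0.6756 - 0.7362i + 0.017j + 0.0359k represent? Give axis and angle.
axis = (-0.9985, 0.0231, 0.0487), θ = 265°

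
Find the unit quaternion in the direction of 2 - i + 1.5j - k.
0.6963 - 0.3482i + 0.5222j - 0.3482k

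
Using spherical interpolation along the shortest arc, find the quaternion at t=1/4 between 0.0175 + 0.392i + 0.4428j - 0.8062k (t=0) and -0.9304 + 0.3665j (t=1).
-0.3123 + 0.3472i + 0.5214j - 0.7142k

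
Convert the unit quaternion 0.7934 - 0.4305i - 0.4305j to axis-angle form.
axis = (-√2/2, -√2/2, 0), θ = 75°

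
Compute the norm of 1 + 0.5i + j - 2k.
2.5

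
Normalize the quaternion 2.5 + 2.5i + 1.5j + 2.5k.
0.5455 + 0.5455i + 0.3273j + 0.5455k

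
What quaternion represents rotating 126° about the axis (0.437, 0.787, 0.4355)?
0.454 + 0.3894i + 0.7012j + 0.388k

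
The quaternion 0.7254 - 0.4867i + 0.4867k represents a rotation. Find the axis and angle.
axis = (-√2/2, 0, √2/2), θ = 87°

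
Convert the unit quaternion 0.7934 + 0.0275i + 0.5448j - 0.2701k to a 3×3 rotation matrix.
[[0.2605, 0.4586, 0.8496], [-0.3986, 0.8526, -0.3379], [-0.8793, -0.2507, 0.4049]]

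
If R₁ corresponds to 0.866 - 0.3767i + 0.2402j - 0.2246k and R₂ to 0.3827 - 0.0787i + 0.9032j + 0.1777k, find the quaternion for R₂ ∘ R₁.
0.1247 - 0.4579i + 0.7895j + 0.3893k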